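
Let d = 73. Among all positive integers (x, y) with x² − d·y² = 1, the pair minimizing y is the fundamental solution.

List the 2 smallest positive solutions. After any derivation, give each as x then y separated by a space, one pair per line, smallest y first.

[8; 1,1,5,5,1,1,16] for √73; ℓ=7 ⇒ convergent index 13
k=0  a_k=8  p_k/q_k = 8/1
k=1  a_k=1  p_k/q_k = 9/1
k=2  a_k=1  p_k/q_k = 17/2
k=3  a_k=5  p_k/q_k = 94/11
k=4  a_k=5  p_k/q_k = 487/57
k=5  a_k=1  p_k/q_k = 581/68
k=6  a_k=1  p_k/q_k = 1068/125
k=7  a_k=16  p_k/q_k = 17669/2068
k=8  a_k=1  p_k/q_k = 18737/2193
k=9  a_k=1  p_k/q_k = 36406/4261
k=10  a_k=5  p_k/q_k = 200767/23498
…
k=12  a_k=1  p_k/q_k = 1241008/145249
k=13  a_k=1  p_k/q_k = 2281249/267000
→ (2281249, 267000).  Check: 2281249²=5204097000001, 73·267000²=5204097000000, difference 1.
(2281249+267000√73)^2 = 10408194000001 + 1218186966000√73

2281249 267000
10408194000001 1218186966000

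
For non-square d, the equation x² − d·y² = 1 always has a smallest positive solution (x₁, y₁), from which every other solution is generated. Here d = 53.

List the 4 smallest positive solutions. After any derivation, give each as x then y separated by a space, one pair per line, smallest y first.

√53 → a₀=7, period (3,1,1,3,14); ℓ=5 odd so k=9
step 0: (7, 1)  from 7·(1,0) + (0,1)
step 1: (22, 3)  from 3·(7,1) + (1,0)
…
step 3: (51, 7)  from 1·(29,4) + (22,3)
step 4: (182, 25)  from 3·(51,7) + (29,4)
step 5: (2599, 357)  from 14·(182,25) + (51,7)
step 6: (7979, 1096)  from 3·(2599,357) + (182,25)
step 7: (10578, 1453)  from 1·(7979,1096) + (2599,357)
step 8: (18557, 2549)  from 1·(10578,1453) + (7979,1096)
step 9: (66249, 9100)  from 3·(18557,2549) + (10578,1453)
(x₁, y₁) = (66249, 9100);  66249² − 53·9100² = 1 ✓
k=2:  x_2 = 66249·66249+53·9100·9100 = 8777860001,  y_2 = 66249·9100+9100·66249 = 1205731800
k=3:  x_3 = 66249·8777860001+53·9100·1205731800 = 1163048894346249,  y_3 = 66249·1205731800+9100·8777860001 = 159757052027300
k=4:  x_4 = 66249·1163048894346249+53·9100·159757052027300 = 154101652394311440001,  y_4 = 66249·159757052027300+9100·1163048894346249 = 21167489878307463600

66249 9100
8777860001 1205731800
1163048894346249 159757052027300
154101652394311440001 21167489878307463600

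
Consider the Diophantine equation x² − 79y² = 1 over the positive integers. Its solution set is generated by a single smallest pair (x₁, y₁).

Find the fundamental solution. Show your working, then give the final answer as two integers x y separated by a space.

d=79: √d = [8; 1,7,1,16] (ℓ=4, even), read p_3/q_3
k=0  a_k=8  p_k/q_k = 8/1
k=1  a_k=1  p_k/q_k = 9/1
k=2  a_k=7  p_k/q_k = 71/8
k=3  a_k=1  p_k/q_k = 80/9
fundamental: x₁=80, y₁=9  (since 6400 − 79·81 = 1)

80 9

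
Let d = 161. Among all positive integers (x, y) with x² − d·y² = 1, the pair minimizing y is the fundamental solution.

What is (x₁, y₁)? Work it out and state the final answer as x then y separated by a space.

√161 → a₀=12, period (1,2,4,1,2,1,4,2,1,24); ℓ=10 even so k=9
step 0: (12, 1)  from 12·(1,0) + (0,1)
…
step 3: (165, 13)  from 4·(38,3) + (13,1)
…
step 7: (3667, 289)  from 4·(774,61) + (571,45)
step 8: (8108, 639)  from 2·(3667,289) + (774,61)
step 9: (11775, 928)  from 1·(8108,639) + (3667,289)
fundamental: x₁=11775, y₁=928  (since 138650625 − 161·861184 = 1)

11775 928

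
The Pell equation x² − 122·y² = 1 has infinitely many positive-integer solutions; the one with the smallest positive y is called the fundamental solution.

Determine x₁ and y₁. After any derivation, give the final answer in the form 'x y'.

243 22

[11; 22] for √122; ℓ=1 ⇒ convergent index 1
i=0: a=11 ⇒ p=11, q=1
i=1: a=22 ⇒ p=243, q=22
fundamental: x₁=243, y₁=22  (since 59049 − 122·484 = 1)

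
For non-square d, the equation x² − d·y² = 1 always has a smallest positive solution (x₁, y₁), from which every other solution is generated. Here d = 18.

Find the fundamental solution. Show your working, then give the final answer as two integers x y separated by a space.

√18 → a₀=4, period (4,8); ℓ=2 even so k=1
i=0: a=4 ⇒ p=4, q=1
i=1: a=4 ⇒ p=17, q=4
→ (17, 4).  Check: 17²=289, 18·4²=288, difference 1.

17 4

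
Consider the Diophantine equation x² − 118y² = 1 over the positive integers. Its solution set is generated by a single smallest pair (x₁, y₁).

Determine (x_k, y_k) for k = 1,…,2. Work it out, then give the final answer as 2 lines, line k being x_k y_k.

306917 28254
188396089777 17343265836

√118 → a₀=10, period (1,6,3,2,10,2,3,6,1,20); ℓ=10 even so k=9
step 0: (10, 1)  from 10·(1,0) + (0,1)
step 1: (11, 1)  from 1·(10,1) + (1,0)
step 2: (76, 7)  from 6·(11,1) + (10,1)
step 3: (239, 22)  from 3·(76,7) + (11,1)
step 4: (554, 51)  from 2·(239,22) + (76,7)
step 5: (5779, 532)  from 10·(554,51) + (239,22)
…
step 7: (42115, 3877)  from 3·(12112,1115) + (5779,532)
step 8: (264802, 24377)  from 6·(42115,3877) + (12112,1115)
step 9: (306917, 28254)  from 1·(264802,24377) + (42115,3877)
fundamental: x₁=306917, y₁=28254  (since 94198044889 − 118·798288516 = 1)
n=2: (306917,28254)∘(306917,28254) = (306917·306917+118·28254·28254, 306917·28254+28254·306917) = (188396089777,17343265836)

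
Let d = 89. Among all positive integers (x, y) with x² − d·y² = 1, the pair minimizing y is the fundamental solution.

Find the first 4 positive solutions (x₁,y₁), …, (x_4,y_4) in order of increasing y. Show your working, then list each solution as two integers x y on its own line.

500001 53000
500002000001 53000106000
500003000004500001 53000212000159000
500004000010000008000001 53000318000530000212000

d=89: √d = [9; 2,3,3,2,18] (ℓ=5, odd), read p_9/q_9
step 0: (9, 1)  from 9·(1,0) + (0,1)
…
step 4: (500, 53)  from 2·(217,23) + (66,7)
…
step 6: (18934, 2007)  from 2·(9217,977) + (500,53)
…
step 8: (216991, 23001)  from 3·(66019,6998) + (18934,2007)
step 9: (500001, 53000)  from 2·(216991,23001) + (66019,6998)
fundamental: x₁=500001, y₁=53000  (since 250001000001 − 89·2809000000 = 1)
(x_2, y_2) = (500001·500001 + 89·53000·53000, 500001·53000 + 53000·500001) = (500002000001, 53000106000)
(x_3, y_3) = (500001·500002000001 + 89·53000·53000106000, 500001·53000106000 + 53000·500002000001) = (500003000004500001, 53000212000159000)
(x_4, y_4) = (500001·500003000004500001 + 89·53000·53000212000159000, 500001·53000212000159000 + 53000·500003000004500001) = (500004000010000008000001, 53000318000530000212000)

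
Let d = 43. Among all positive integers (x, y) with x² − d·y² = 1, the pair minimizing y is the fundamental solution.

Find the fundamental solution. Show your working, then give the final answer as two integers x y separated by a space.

√43 = [6; 1,1,3,1,5,1,3,1,1,12, …], period ℓ=10 (even) → k=9
a_0=6:  p_0=6·1+0=6,  q_0=6·0+1=1
a_1=1:  p_1=1·6+1=7,  q_1=1·1+0=1
…
a_6=1:  p_6=1·341+59=400,  q_6=1·52+9=61
a_7=3:  p_7=3·400+341=1541,  q_7=3·61+52=235
a_8=1:  p_8=1·1541+400=1941,  q_8=1·235+61=296
a_9=1:  p_9=1·1941+1541=3482,  q_9=1·296+235=531
(x₁, y₁) = (3482, 531);  3482² − 43·531² = 1 ✓

3482 531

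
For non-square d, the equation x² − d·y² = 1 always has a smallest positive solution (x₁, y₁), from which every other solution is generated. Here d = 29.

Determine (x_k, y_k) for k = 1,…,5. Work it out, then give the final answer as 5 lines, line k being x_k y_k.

9801 1820
192119201 35675640
3765920568201 699313893460
73819574785756801 13707950903927280
1447011301184484245001 268703252919468649100

√29 = [5; 2,1,1,2,10, …], period ℓ=5 (odd) → k=9
step 0: (5, 1)  from 5·(1,0) + (0,1)
step 1: (11, 2)  from 2·(5,1) + (1,0)
step 2: (16, 3)  from 1·(11,2) + (5,1)
step 3: (27, 5)  from 1·(16,3) + (11,2)
…
step 5: (727, 135)  from 10·(70,13) + (27,5)
…
step 8: (3775, 701)  from 1·(2251,418) + (1524,283)
step 9: (9801, 1820)  from 2·(3775,701) + (2251,418)
(x₁, y₁) = (9801, 1820);  9801² − 29·1820² = 1 ✓
(x_2, y_2) = (9801·9801 + 29·1820·1820, 9801·1820 + 1820·9801) = (192119201, 35675640)
(x_3, y_3) = (9801·192119201 + 29·1820·35675640, 9801·35675640 + 1820·192119201) = (3765920568201, 699313893460)
(x_4, y_4) = (9801·3765920568201 + 29·1820·699313893460, 9801·699313893460 + 1820·3765920568201) = (73819574785756801, 13707950903927280)
(x_5, y_5) = (9801·73819574785756801 + 29·1820·13707950903927280, 9801·13707950903927280 + 1820·73819574785756801) = (1447011301184484245001, 268703252919468649100)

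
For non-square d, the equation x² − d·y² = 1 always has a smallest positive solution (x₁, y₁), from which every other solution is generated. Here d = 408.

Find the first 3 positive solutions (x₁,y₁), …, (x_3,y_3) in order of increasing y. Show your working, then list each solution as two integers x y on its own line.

√408 = [20; 5,40, …], period ℓ=2 (even) → k=1
step 0: (20, 1)  from 20·(1,0) + (0,1)
step 1: (101, 5)  from 5·(20,1) + (1,0)
fundamental: x₁=101, y₁=5  (since 10201 − 408·25 = 1)
n=2: (101,5)∘(101,5) = (101·101+408·5·5, 101·5+5·101) = (20401,1010)
n=3: (20401,1010)∘(101,5) = (101·20401+408·5·1010, 101·1010+5·20401) = (4120901,204015)

101 5
20401 1010
4120901 204015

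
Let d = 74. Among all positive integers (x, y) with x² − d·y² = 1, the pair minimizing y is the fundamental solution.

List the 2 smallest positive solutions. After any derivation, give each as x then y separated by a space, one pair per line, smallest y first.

3699 430
27365201 3181140

√74 → a₀=8, period (1,1,1,1,16); ℓ=5 odd so k=9
step 0: (8, 1)  from 8·(1,0) + (0,1)
…
step 6: (757, 88)  from 1·(714,83) + (43,5)
step 7: (1471, 171)  from 1·(757,88) + (714,83)
step 8: (2228, 259)  from 1·(1471,171) + (757,88)
step 9: (3699, 430)  from 1·(2228,259) + (1471,171)
→ (3699, 430).  Check: 3699²=13682601, 74·430²=13682600, difference 1.
(x_2, y_2) = (3699·3699 + 74·430·430, 3699·430 + 430·3699) = (27365201, 3181140)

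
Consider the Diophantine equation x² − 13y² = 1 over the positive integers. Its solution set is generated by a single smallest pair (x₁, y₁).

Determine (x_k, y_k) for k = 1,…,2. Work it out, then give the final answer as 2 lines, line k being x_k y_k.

649 180
842401 233640

√13 = [3; 1,1,1,1,6, …], period ℓ=5 (odd) → k=9
k=0  a_k=3  p_k/q_k = 3/1
…
k=4  a_k=1  p_k/q_k = 18/5
…
k=6  a_k=1  p_k/q_k = 137/38
…
k=8  a_k=1  p_k/q_k = 393/109
k=9  a_k=1  p_k/q_k = 649/180
fundamental: x₁=649, y₁=180  (since 421201 − 13·32400 = 1)
(x_2, y_2) = (649·649 + 13·180·180, 649·180 + 180·649) = (842401, 233640)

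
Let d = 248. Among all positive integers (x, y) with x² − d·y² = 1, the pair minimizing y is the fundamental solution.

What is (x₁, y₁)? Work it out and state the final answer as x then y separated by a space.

[15; 1,2,1,30] for √248; ℓ=4 ⇒ convergent index 3
k=0  a_k=15  p_k/q_k = 15/1
…
k=2  a_k=2  p_k/q_k = 47/3
k=3  a_k=1  p_k/q_k = 63/4
→ (63, 4).  Check: 63²=3969, 248·4²=3968, difference 1.

63 4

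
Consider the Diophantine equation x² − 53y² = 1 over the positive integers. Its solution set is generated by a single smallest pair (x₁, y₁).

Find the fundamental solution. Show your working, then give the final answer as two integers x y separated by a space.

66249 9100

√53 = [7; 3,1,1,3,14, …], period ℓ=5 (odd) → k=9
step 0: (7, 1)  from 7·(1,0) + (0,1)
…
step 2: (29, 4)  from 1·(22,3) + (7,1)
step 3: (51, 7)  from 1·(29,4) + (22,3)
…
step 5: (2599, 357)  from 14·(182,25) + (51,7)
step 6: (7979, 1096)  from 3·(2599,357) + (182,25)
step 7: (10578, 1453)  from 1·(7979,1096) + (2599,357)
step 8: (18557, 2549)  from 1·(10578,1453) + (7979,1096)
step 9: (66249, 9100)  from 3·(18557,2549) + (10578,1453)
→ (66249, 9100).  Check: 66249²=4388930001, 53·9100²=4388930000, difference 1.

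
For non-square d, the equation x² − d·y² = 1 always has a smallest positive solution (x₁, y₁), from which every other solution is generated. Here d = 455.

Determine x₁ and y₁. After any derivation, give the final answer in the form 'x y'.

√455 → a₀=21, period (3,42); ℓ=2 even so k=1
step 0: (21, 1)  from 21·(1,0) + (0,1)
step 1: (64, 3)  from 3·(21,1) + (1,0)
fundamental: x₁=64, y₁=3  (since 4096 − 455·9 = 1)

64 3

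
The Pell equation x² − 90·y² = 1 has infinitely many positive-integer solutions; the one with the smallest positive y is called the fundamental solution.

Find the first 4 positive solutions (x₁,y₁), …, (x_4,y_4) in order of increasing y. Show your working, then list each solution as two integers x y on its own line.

19 2
721 76
27379 2886
1039681 109592

√90 = [9; 2,18, …], period ℓ=2 (even) → k=1
step 0: (9, 1)  from 9·(1,0) + (0,1)
step 1: (19, 2)  from 2·(9,1) + (1,0)
(x₁, y₁) = (19, 2);  19² − 90·2² = 1 ✓
k=2:  x_2 = 19·19+90·2·2 = 721,  y_2 = 19·2+2·19 = 76
k=3:  x_3 = 19·721+90·2·76 = 27379,  y_3 = 19·76+2·721 = 2886
k=4:  x_4 = 19·27379+90·2·2886 = 1039681,  y_4 = 19·2886+2·27379 = 109592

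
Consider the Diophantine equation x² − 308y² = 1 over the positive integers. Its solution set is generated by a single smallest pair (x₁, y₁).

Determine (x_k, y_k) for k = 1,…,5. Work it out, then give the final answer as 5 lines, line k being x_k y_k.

√308 → a₀=17, period (1,1,4,1,1,34); ℓ=6 even so k=5
step 0: (17, 1)  from 17·(1,0) + (0,1)
step 1: (18, 1)  from 1·(17,1) + (1,0)
…
step 4: (193, 11)  from 1·(158,9) + (35,2)
step 5: (351, 20)  from 1·(193,11) + (158,9)
fundamental: x₁=351, y₁=20  (since 123201 − 308·400 = 1)
k=2:  x_2 = 351·351+308·20·20 = 246401,  y_2 = 351·20+20·351 = 14040
k=3:  x_3 = 351·246401+308·20·14040 = 172973151,  y_3 = 351·14040+20·246401 = 9856060
k=4:  x_4 = 351·172973151+308·20·9856060 = 121426905601,  y_4 = 351·9856060+20·172973151 = 6918940080
k=5:  x_5 = 351·121426905601+308·20·6918940080 = 85241514758751,  y_5 = 351·6918940080+20·121426905601 = 4857086080100

351 20
246401 14040
172973151 9856060
121426905601 6918940080
85241514758751 4857086080100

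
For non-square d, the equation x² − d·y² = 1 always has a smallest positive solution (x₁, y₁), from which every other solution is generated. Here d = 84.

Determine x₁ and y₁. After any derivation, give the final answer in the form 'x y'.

55 6

√84 → a₀=9, period (6,18); ℓ=2 even so k=1
a_0=9:  p_0=9·1+0=9,  q_0=9·0+1=1
a_1=6:  p_1=6·9+1=55,  q_1=6·1+0=6
→ (55, 6).  Check: 55²=3025, 84·6²=3024, difference 1.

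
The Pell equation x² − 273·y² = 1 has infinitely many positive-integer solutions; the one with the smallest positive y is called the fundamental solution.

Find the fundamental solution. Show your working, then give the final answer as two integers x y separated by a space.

727 44

[16; 1,1,10,1,1,32] for √273; ℓ=6 ⇒ convergent index 5
step 0: (16, 1)  from 16·(1,0) + (0,1)
step 1: (17, 1)  from 1·(16,1) + (1,0)
…
step 3: (347, 21)  from 10·(33,2) + (17,1)
step 4: (380, 23)  from 1·(347,21) + (33,2)
step 5: (727, 44)  from 1·(380,23) + (347,21)
fundamental: x₁=727, y₁=44  (since 528529 − 273·1936 = 1)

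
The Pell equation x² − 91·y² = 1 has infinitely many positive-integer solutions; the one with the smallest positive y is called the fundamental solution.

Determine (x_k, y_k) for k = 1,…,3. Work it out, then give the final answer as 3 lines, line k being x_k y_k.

d=91: √d = [9; 1,1,5,1,5,1,1,18] (ℓ=8, even), read p_7/q_7
i=0: a=9 ⇒ p=9, q=1
i=1: a=1 ⇒ p=10, q=1
…
i=4: a=1 ⇒ p=124, q=13
i=5: a=5 ⇒ p=725, q=76
i=6: a=1 ⇒ p=849, q=89
i=7: a=1 ⇒ p=1574, q=165
(x₁, y₁) = (1574, 165);  1574² − 91·165² = 1 ✓
n=2: (1574,165)∘(1574,165) = (1574·1574+91·165·165, 1574·165+165·1574) = (4954951,519420)
n=3: (4954951,519420)∘(1574,165) = (1574·4954951+91·165·519420, 1574·519420+165·4954951) = (15598184174,1635133995)

1574 165
4954951 519420
15598184174 1635133995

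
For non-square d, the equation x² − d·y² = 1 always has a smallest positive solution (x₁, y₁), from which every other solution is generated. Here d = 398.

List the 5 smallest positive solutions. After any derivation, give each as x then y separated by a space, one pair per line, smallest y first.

√398 = [19; 1,18,1,38, …], period ℓ=4 (even) → k=3
k=0  a_k=19  p_k/q_k = 19/1
k=1  a_k=1  p_k/q_k = 20/1
k=2  a_k=18  p_k/q_k = 379/19
k=3  a_k=1  p_k/q_k = 399/20
→ (399, 20).  Check: 399²=159201, 398·20²=159200, difference 1.
(399+20√398)^2 = 318401 + 15960√398
(399+20√398)^3 = 254083599 + 12736060√398
(399+20√398)^4 = 202758393601 + 10163359920√398
(399+20√398)^5 = 161800944009999 + 8110348480100√398

399 20
318401 15960
254083599 12736060
202758393601 10163359920
161800944009999 8110348480100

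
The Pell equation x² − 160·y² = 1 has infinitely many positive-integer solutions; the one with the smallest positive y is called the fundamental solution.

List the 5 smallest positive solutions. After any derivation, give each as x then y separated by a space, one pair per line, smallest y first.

√160 = [12; 1,1,1,5,1,1,1,24, …], period ℓ=8 (even) → k=7
a_0=12:  p_0=12·1+0=12,  q_0=12·0+1=1
a_1=1:  p_1=1·12+1=13,  q_1=1·1+0=1
a_2=1:  p_2=1·13+12=25,  q_2=1·1+1=2
a_3=1:  p_3=1·25+13=38,  q_3=1·2+1=3
…
a_5=1:  p_5=1·215+38=253,  q_5=1·17+3=20
a_6=1:  p_6=1·253+215=468,  q_6=1·20+17=37
a_7=1:  p_7=1·468+253=721,  q_7=1·37+20=57
→ (721, 57).  Check: 721²=519841, 160·57²=519840, difference 1.
(x_2, y_2) = (721·721 + 160·57·57, 721·57 + 57·721) = (1039681, 82194)
(x_3, y_3) = (721·1039681 + 160·57·82194, 721·82194 + 57·1039681) = (1499219281, 118523691)
(x_4, y_4) = (721·1499219281 + 160·57·118523691, 721·118523691 + 57·1499219281) = (2161873163521, 170911080228)
(x_5, y_5) = (721·2161873163521 + 160·57·170911080228, 721·170911080228 + 57·2161873163521) = (3117419602578001, 246453659165085)

721 57
1039681 82194
1499219281 118523691
2161873163521 170911080228
3117419602578001 246453659165085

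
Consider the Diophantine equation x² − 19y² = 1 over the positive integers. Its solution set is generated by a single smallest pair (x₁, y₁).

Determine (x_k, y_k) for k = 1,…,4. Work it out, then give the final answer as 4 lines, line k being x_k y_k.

170 39
57799 13260
19651490 4508361
6681448801 1532829480

√19 = [4; 2,1,3,1,2,8, …], period ℓ=6 (even) → k=5
k=0  a_k=4  p_k/q_k = 4/1
k=1  a_k=2  p_k/q_k = 9/2
…
k=3  a_k=3  p_k/q_k = 48/11
k=4  a_k=1  p_k/q_k = 61/14
k=5  a_k=2  p_k/q_k = 170/39
→ (170, 39).  Check: 170²=28900, 19·39²=28899, difference 1.
(x_2, y_2) = (170·170 + 19·39·39, 170·39 + 39·170) = (57799, 13260)
(x_3, y_3) = (170·57799 + 19·39·13260, 170·13260 + 39·57799) = (19651490, 4508361)
(x_4, y_4) = (170·19651490 + 19·39·4508361, 170·4508361 + 39·19651490) = (6681448801, 1532829480)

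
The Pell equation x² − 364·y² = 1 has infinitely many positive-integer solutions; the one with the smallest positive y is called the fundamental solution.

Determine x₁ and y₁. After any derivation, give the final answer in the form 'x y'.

√364 → a₀=19, period (12,1,2,3,1,8,1,3,2,1,12,38); ℓ=12 even so k=11
i=0: a=19 ⇒ p=19, q=1
…
i=3: a=2 ⇒ p=725, q=38
…
i=5: a=1 ⇒ p=3148, q=165
i=6: a=8 ⇒ p=27607, q=1447
…
i=10: a=1 ⇒ p=390371, q=20461
i=11: a=12 ⇒ p=4954951, q=259710
(x₁, y₁) = (4954951, 259710);  4954951² − 364·259710² = 1 ✓

4954951 259710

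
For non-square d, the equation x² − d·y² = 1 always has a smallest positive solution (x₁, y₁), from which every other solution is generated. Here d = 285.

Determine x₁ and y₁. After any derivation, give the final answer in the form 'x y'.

[16; 1,7,2,7,1,32] for √285; ℓ=6 ⇒ convergent index 5
step 0: (16, 1)  from 16·(1,0) + (0,1)
step 1: (17, 1)  from 1·(16,1) + (1,0)
step 2: (135, 8)  from 7·(17,1) + (16,1)
step 3: (287, 17)  from 2·(135,8) + (17,1)
step 4: (2144, 127)  from 7·(287,17) + (135,8)
step 5: (2431, 144)  from 1·(2144,127) + (287,17)
→ (2431, 144).  Check: 2431²=5909761, 285·144²=5909760, difference 1.

2431 144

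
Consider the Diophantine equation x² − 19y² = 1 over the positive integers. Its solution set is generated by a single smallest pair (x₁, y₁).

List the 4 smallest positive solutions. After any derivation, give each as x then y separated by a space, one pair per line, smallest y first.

170 39
57799 13260
19651490 4508361
6681448801 1532829480

√19 = [4; 2,1,3,1,2,8, …], period ℓ=6 (even) → k=5
k=0  a_k=4  p_k/q_k = 4/1
…
k=3  a_k=3  p_k/q_k = 48/11
k=4  a_k=1  p_k/q_k = 61/14
k=5  a_k=2  p_k/q_k = 170/39
fundamental: x₁=170, y₁=39  (since 28900 − 19·1521 = 1)
(170+39√19)^2 = 57799 + 13260√19
(170+39√19)^3 = 19651490 + 4508361√19
(170+39√19)^4 = 6681448801 + 1532829480√19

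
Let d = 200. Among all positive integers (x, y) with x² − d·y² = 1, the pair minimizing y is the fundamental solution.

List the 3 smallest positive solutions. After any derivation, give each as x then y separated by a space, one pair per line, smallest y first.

99 7
19601 1386
3880899 274421

√200 → a₀=14, period (7,28); ℓ=2 even so k=1
step 0: (14, 1)  from 14·(1,0) + (0,1)
step 1: (99, 7)  from 7·(14,1) + (1,0)
(x₁, y₁) = (99, 7);  99² − 200·7² = 1 ✓
k=2:  x_2 = 99·99+200·7·7 = 19601,  y_2 = 99·7+7·99 = 1386
k=3:  x_3 = 99·19601+200·7·1386 = 3880899,  y_3 = 99·1386+7·19601 = 274421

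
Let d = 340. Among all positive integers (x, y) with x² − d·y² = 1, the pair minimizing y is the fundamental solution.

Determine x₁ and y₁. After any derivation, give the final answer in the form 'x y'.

285769 15498

d=340: √d = [18; 2,3,1,1,1,…,3,2,36] (ℓ=14, even), read p_13/q_13
step 0: (18, 1)  from 18·(1,0) + (0,1)
step 1: (37, 2)  from 2·(18,1) + (1,0)
step 2: (129, 7)  from 3·(37,2) + (18,1)
…
step 4: (295, 16)  from 1·(166,9) + (129,7)
step 5: (461, 25)  from 1·(295,16) + (166,9)
step 6: (756, 41)  from 1·(461,25) + (295,16)
…
step 9: (13774, 747)  from 1·(7265,394) + (6509,353)
step 10: (21039, 1141)  from 1·(13774,747) + (7265,394)
…
step 12: (125478, 6805)  from 3·(34813,1888) + (21039,1141)
step 13: (285769, 15498)  from 2·(125478,6805) + (34813,1888)
→ (285769, 15498).  Check: 285769²=81663921361, 340·15498²=81663921360, difference 1.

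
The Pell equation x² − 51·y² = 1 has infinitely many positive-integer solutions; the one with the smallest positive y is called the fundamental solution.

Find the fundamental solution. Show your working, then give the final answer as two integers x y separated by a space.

√51 = [7; 7,14, …], period ℓ=2 (even) → k=1
step 0: (7, 1)  from 7·(1,0) + (0,1)
step 1: (50, 7)  from 7·(7,1) + (1,0)
fundamental: x₁=50, y₁=7  (since 2500 − 51·49 = 1)

50 7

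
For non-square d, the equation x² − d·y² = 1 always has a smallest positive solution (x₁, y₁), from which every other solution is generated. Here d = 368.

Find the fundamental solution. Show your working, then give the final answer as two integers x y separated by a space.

[19; 5,2,5,38] for √368; ℓ=4 ⇒ convergent index 3
a_0=19:  p_0=19·1+0=19,  q_0=19·0+1=1
…
a_2=2:  p_2=2·96+19=211,  q_2=2·5+1=11
a_3=5:  p_3=5·211+96=1151,  q_3=5·11+5=60
(x₁, y₁) = (1151, 60);  1151² − 368·60² = 1 ✓

1151 60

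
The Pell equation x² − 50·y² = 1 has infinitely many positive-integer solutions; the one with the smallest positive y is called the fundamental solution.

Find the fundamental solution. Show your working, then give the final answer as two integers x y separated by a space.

99 14

√50 → a₀=7, period (14); ℓ=1 odd so k=1
step 0: (7, 1)  from 7·(1,0) + (0,1)
step 1: (99, 14)  from 14·(7,1) + (1,0)
fundamental: x₁=99, y₁=14  (since 9801 − 50·196 = 1)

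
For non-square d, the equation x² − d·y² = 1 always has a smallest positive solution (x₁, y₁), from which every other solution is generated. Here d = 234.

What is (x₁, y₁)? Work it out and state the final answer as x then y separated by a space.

5201 340

√234 = [15; 3,2,1,2,1,2,3,30, …], period ℓ=8 (even) → k=7
i=0: a=15 ⇒ p=15, q=1
…
i=3: a=1 ⇒ p=153, q=10
…
i=5: a=1 ⇒ p=566, q=37
i=6: a=2 ⇒ p=1545, q=101
i=7: a=3 ⇒ p=5201, q=340
→ (5201, 340).  Check: 5201²=27050401, 234·340²=27050400, difference 1.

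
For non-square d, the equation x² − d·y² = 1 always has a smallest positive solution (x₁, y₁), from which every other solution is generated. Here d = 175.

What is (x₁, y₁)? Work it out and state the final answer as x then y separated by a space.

d=175: √d = [13; 4,2,1,2,4,26] (ℓ=6, even), read p_5/q_5
step 0: (13, 1)  from 13·(1,0) + (0,1)
step 1: (53, 4)  from 4·(13,1) + (1,0)
step 2: (119, 9)  from 2·(53,4) + (13,1)
step 3: (172, 13)  from 1·(119,9) + (53,4)
step 4: (463, 35)  from 2·(172,13) + (119,9)
step 5: (2024, 153)  from 4·(463,35) + (172,13)
fundamental: x₁=2024, y₁=153  (since 4096576 − 175·23409 = 1)

2024 153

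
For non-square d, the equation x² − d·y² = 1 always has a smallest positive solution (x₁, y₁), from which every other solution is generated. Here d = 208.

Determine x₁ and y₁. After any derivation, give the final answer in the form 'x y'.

√208 = [14; 2,2,1,2,2,28, …], period ℓ=6 (even) → k=5
step 0: (14, 1)  from 14·(1,0) + (0,1)
step 1: (29, 2)  from 2·(14,1) + (1,0)
step 2: (72, 5)  from 2·(29,2) + (14,1)
step 3: (101, 7)  from 1·(72,5) + (29,2)
step 4: (274, 19)  from 2·(101,7) + (72,5)
step 5: (649, 45)  from 2·(274,19) + (101,7)
(x₁, y₁) = (649, 45);  649² − 208·45² = 1 ✓

649 45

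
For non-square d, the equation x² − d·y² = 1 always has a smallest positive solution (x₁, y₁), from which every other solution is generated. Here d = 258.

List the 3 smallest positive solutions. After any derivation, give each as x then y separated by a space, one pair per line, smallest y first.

257 16
132097 8224
67897601 4227120

[16; 16,32] for √258; ℓ=2 ⇒ convergent index 1
i=0: a=16 ⇒ p=16, q=1
i=1: a=16 ⇒ p=257, q=16
→ (257, 16).  Check: 257²=66049, 258·16²=66048, difference 1.
(x_2, y_2) = (257·257 + 258·16·16, 257·16 + 16·257) = (132097, 8224)
(x_3, y_3) = (257·132097 + 258·16·8224, 257·8224 + 16·132097) = (67897601, 4227120)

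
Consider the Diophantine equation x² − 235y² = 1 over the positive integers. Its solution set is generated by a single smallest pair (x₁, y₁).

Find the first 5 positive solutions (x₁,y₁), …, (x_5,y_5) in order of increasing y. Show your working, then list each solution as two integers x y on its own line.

46 3
4231 276
389206 25389
35802721 2335512
3293461126 214841715

d=235: √d = [15; 3,30] (ℓ=2, even), read p_1/q_1
i=0: a=15 ⇒ p=15, q=1
i=1: a=3 ⇒ p=46, q=3
→ (46, 3).  Check: 46²=2116, 235·3²=2115, difference 1.
k=2:  x_2 = 46·46+235·3·3 = 4231,  y_2 = 46·3+3·46 = 276
k=3:  x_3 = 46·4231+235·3·276 = 389206,  y_3 = 46·276+3·4231 = 25389
k=4:  x_4 = 46·389206+235·3·25389 = 35802721,  y_4 = 46·25389+3·389206 = 2335512
k=5:  x_5 = 46·35802721+235·3·2335512 = 3293461126,  y_5 = 46·2335512+3·35802721 = 214841715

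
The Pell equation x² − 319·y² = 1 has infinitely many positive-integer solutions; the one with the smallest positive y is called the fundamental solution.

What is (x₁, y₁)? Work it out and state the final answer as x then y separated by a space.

12901780 722361

[17; 1,6,5,1,4,…,6,1,34] for √319; ℓ=14 ⇒ convergent index 13
a_0=17:  p_0=17·1+0=17,  q_0=17·0+1=1
a_1=1:  p_1=1·17+1=18,  q_1=1·1+0=1
a_2=6:  p_2=6·18+17=125,  q_2=6·1+1=7
a_3=5:  p_3=5·125+18=643,  q_3=5·7+1=36
…
a_5=4:  p_5=4·768+643=3715,  q_5=4·43+36=208
a_6=3:  p_6=3·3715+768=11913,  q_6=3·208+43=667
…
a_9=4:  p_9=4·58797+15628=250816,  q_9=4·3292+875=14043
a_10=1:  p_10=1·250816+58797=309613,  q_10=1·14043+3292=17335
a_11=5:  p_11=5·309613+250816=1798881,  q_11=5·17335+14043=100718
a_12=6:  p_12=6·1798881+309613=11102899,  q_12=6·100718+17335=621643
a_13=1:  p_13=1·11102899+1798881=12901780,  q_13=1·621643+100718=722361
(x₁, y₁) = (12901780, 722361);  12901780² − 319·722361² = 1 ✓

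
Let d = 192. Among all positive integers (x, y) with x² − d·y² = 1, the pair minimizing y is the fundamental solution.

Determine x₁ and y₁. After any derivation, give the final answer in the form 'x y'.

√192 = [13; 1,5,1,26, …], period ℓ=4 (even) → k=3
i=0: a=13 ⇒ p=13, q=1
…
i=2: a=5 ⇒ p=83, q=6
i=3: a=1 ⇒ p=97, q=7
(x₁, y₁) = (97, 7);  97² − 192·7² = 1 ✓

97 7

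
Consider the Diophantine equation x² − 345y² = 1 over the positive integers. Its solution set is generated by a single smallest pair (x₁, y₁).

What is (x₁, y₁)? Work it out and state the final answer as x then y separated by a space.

6761 364

√345 → a₀=18, period (1,1,2,1,6,1,2,1,1,36); ℓ=10 even so k=9
a_0=18:  p_0=18·1+0=18,  q_0=18·0+1=1
a_1=1:  p_1=1·18+1=19,  q_1=1·1+0=1
a_2=1:  p_2=1·19+18=37,  q_2=1·1+1=2
…
a_4=1:  p_4=1·93+37=130,  q_4=1·5+2=7
…
a_6=1:  p_6=1·873+130=1003,  q_6=1·47+7=54
a_7=2:  p_7=2·1003+873=2879,  q_7=2·54+47=155
a_8=1:  p_8=1·2879+1003=3882,  q_8=1·155+54=209
a_9=1:  p_9=1·3882+2879=6761,  q_9=1·209+155=364
fundamental: x₁=6761, y₁=364  (since 45711121 − 345·132496 = 1)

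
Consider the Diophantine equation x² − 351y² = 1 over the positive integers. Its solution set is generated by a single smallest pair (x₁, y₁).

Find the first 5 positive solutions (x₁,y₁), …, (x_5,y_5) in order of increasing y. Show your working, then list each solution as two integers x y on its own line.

62425 3332
7793761249 416000200
973051091875225 51937624966668
121485428812828080001 6484412476672499600
15167455786308534696249625 809578897660623950093332

d=351: √d = [18; 1,2,1,3,2,2,2,3,1,2,1,36] (ℓ=12, even), read p_11/q_11
k=0  a_k=18  p_k/q_k = 18/1
k=1  a_k=1  p_k/q_k = 19/1
k=2  a_k=2  p_k/q_k = 56/3
k=3  a_k=1  p_k/q_k = 75/4
k=4  a_k=3  p_k/q_k = 281/15
k=5  a_k=2  p_k/q_k = 637/34
k=6  a_k=2  p_k/q_k = 1555/83
k=7  a_k=2  p_k/q_k = 3747/200
k=8  a_k=3  p_k/q_k = 12796/683
k=9  a_k=1  p_k/q_k = 16543/883
k=10  a_k=2  p_k/q_k = 45882/2449
k=11  a_k=1  p_k/q_k = 62425/3332
fundamental: x₁=62425, y₁=3332  (since 3896880625 − 351·11102224 = 1)
(x_2, y_2) = (62425·62425 + 351·3332·3332, 62425·3332 + 3332·62425) = (7793761249, 416000200)
(x_3, y_3) = (62425·7793761249 + 351·3332·416000200, 62425·416000200 + 3332·7793761249) = (973051091875225, 51937624966668)
(x_4, y_4) = (62425·973051091875225 + 351·3332·51937624966668, 62425·51937624966668 + 3332·973051091875225) = (121485428812828080001, 6484412476672499600)
(x_5, y_5) = (62425·121485428812828080001 + 351·3332·6484412476672499600, 62425·6484412476672499600 + 3332·121485428812828080001) = (15167455786308534696249625, 809578897660623950093332)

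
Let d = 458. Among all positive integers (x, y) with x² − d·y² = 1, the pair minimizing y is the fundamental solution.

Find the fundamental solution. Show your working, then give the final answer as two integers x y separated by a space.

√458 → a₀=21, period (2,2,42); ℓ=3 odd so k=5
step 0: (21, 1)  from 21·(1,0) + (0,1)
…
step 2: (107, 5)  from 2·(43,2) + (21,1)
step 3: (4537, 212)  from 42·(107,5) + (43,2)
step 4: (9181, 429)  from 2·(4537,212) + (107,5)
step 5: (22899, 1070)  from 2·(9181,429) + (4537,212)
(x₁, y₁) = (22899, 1070);  22899² − 458·1070² = 1 ✓

22899 1070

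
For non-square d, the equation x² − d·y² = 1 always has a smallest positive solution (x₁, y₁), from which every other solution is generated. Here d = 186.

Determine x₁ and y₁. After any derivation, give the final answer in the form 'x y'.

d=186: √d = [13; 1,1,1,3,4,3,1,1,1,26] (ℓ=10, even), read p_9/q_9
step 0: (13, 1)  from 13·(1,0) + (0,1)
step 1: (14, 1)  from 1·(13,1) + (1,0)
step 2: (27, 2)  from 1·(14,1) + (13,1)
…
step 4: (150, 11)  from 3·(41,3) + (27,2)
step 5: (641, 47)  from 4·(150,11) + (41,3)
step 6: (2073, 152)  from 3·(641,47) + (150,11)
step 7: (2714, 199)  from 1·(2073,152) + (641,47)
step 8: (4787, 351)  from 1·(2714,199) + (2073,152)
step 9: (7501, 550)  from 1·(4787,351) + (2714,199)
→ (7501, 550).  Check: 7501²=56265001, 186·550²=56265000, difference 1.

7501 550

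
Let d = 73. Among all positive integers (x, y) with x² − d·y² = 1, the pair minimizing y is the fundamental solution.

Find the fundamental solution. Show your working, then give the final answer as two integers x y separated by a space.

2281249 267000

√73 → a₀=8, period (1,1,5,5,1,1,16); ℓ=7 odd so k=13
i=0: a=8 ⇒ p=8, q=1
…
i=2: a=1 ⇒ p=17, q=2
…
i=4: a=5 ⇒ p=487, q=57
…
i=6: a=1 ⇒ p=1068, q=125
…
i=9: a=1 ⇒ p=36406, q=4261
…
i=12: a=1 ⇒ p=1241008, q=145249
i=13: a=1 ⇒ p=2281249, q=267000
fundamental: x₁=2281249, y₁=267000  (since 5204097000001 − 73·71289000000 = 1)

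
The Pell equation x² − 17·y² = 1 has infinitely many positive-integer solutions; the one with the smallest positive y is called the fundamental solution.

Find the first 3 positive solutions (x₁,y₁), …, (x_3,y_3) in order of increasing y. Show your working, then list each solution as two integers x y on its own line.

33 8
2177 528
143649 34840

√17 = [4; 8, …], period ℓ=1 (odd) → k=1
step 0: (4, 1)  from 4·(1,0) + (0,1)
step 1: (33, 8)  from 8·(4,1) + (1,0)
→ (33, 8).  Check: 33²=1089, 17·8²=1088, difference 1.
(x_2, y_2) = (33·33 + 17·8·8, 33·8 + 8·33) = (2177, 528)
(x_3, y_3) = (33·2177 + 17·8·528, 33·528 + 8·2177) = (143649, 34840)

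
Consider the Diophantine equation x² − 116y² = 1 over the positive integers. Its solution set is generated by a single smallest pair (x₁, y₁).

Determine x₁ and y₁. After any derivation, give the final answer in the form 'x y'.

√116 = [10; 1,3,2,1,4,1,2,3,1,20, …], period ℓ=10 (even) → k=9
i=0: a=10 ⇒ p=10, q=1
i=1: a=1 ⇒ p=11, q=1
…
i=3: a=2 ⇒ p=97, q=9
i=4: a=1 ⇒ p=140, q=13
i=5: a=4 ⇒ p=657, q=61
i=6: a=1 ⇒ p=797, q=74
…
i=8: a=3 ⇒ p=7550, q=701
i=9: a=1 ⇒ p=9801, q=910
→ (9801, 910).  Check: 9801²=96059601, 116·910²=96059600, difference 1.

9801 910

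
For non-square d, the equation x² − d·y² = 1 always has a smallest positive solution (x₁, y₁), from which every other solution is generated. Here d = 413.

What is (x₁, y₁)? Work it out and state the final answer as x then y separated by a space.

√413 → a₀=20, period (3,9,1,4,1,9,3,40); ℓ=8 even so k=7
k=0  a_k=20  p_k/q_k = 20/1
…
k=3  a_k=1  p_k/q_k = 630/31
…
k=6  a_k=9  p_k/q_k = 36560/1799
k=7  a_k=3  p_k/q_k = 113399/5580
→ (113399, 5580).  Check: 113399²=12859333201, 413·5580²=12859333200, difference 1.

113399 5580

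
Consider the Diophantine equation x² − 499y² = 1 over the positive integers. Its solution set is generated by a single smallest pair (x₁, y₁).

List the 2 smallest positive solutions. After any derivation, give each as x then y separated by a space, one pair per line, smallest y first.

4490 201
40320199 1804980

√499 = [22; 2,1,21,1,2,44, …], period ℓ=6 (even) → k=5
i=0: a=22 ⇒ p=22, q=1
i=1: a=2 ⇒ p=45, q=2
i=2: a=1 ⇒ p=67, q=3
i=3: a=21 ⇒ p=1452, q=65
i=4: a=1 ⇒ p=1519, q=68
i=5: a=2 ⇒ p=4490, q=201
→ (4490, 201).  Check: 4490²=20160100, 499·201²=20160099, difference 1.
(x_2, y_2) = (4490·4490 + 499·201·201, 4490·201 + 201·4490) = (40320199, 1804980)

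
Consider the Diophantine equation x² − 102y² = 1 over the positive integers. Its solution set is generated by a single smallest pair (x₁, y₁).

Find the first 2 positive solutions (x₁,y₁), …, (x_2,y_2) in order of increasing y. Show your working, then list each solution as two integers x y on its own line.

101 10
20401 2020

[10; 10,20] for √102; ℓ=2 ⇒ convergent index 1
a_0=10:  p_0=10·1+0=10,  q_0=10·0+1=1
a_1=10:  p_1=10·10+1=101,  q_1=10·1+0=10
→ (101, 10).  Check: 101²=10201, 102·10²=10200, difference 1.
k=2:  x_2 = 101·101+102·10·10 = 20401,  y_2 = 101·10+10·101 = 2020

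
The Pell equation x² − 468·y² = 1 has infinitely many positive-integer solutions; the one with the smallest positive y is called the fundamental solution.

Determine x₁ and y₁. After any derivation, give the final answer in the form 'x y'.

[21; 1,1,1,2,1,1,1,42] for √468; ℓ=8 ⇒ convergent index 7
i=0: a=21 ⇒ p=21, q=1
…
i=2: a=1 ⇒ p=43, q=2
i=3: a=1 ⇒ p=65, q=3
i=4: a=2 ⇒ p=173, q=8
i=5: a=1 ⇒ p=238, q=11
i=6: a=1 ⇒ p=411, q=19
i=7: a=1 ⇒ p=649, q=30
(x₁, y₁) = (649, 30);  649² − 468·30² = 1 ✓

649 30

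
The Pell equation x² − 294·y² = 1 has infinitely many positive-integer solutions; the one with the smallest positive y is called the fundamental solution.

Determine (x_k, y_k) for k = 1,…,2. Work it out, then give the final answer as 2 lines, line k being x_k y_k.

√294 = [17; 6,1,4,1,6,34, …], period ℓ=6 (even) → k=5
i=0: a=17 ⇒ p=17, q=1
…
i=2: a=1 ⇒ p=120, q=7
…
i=4: a=1 ⇒ p=703, q=41
i=5: a=6 ⇒ p=4801, q=280
→ (4801, 280).  Check: 4801²=23049601, 294·280²=23049600, difference 1.
(x_2, y_2) = (4801·4801 + 294·280·280, 4801·280 + 280·4801) = (46099201, 2688560)

4801 280
46099201 2688560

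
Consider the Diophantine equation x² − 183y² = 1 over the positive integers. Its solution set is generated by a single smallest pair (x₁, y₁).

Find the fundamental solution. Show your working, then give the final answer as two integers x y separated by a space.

d=183: √d = [13; 1,1,8,1,1,26] (ℓ=6, even), read p_5/q_5
a_0=13:  p_0=13·1+0=13,  q_0=13·0+1=1
a_1=1:  p_1=1·13+1=14,  q_1=1·1+0=1
a_2=1:  p_2=1·14+13=27,  q_2=1·1+1=2
a_3=8:  p_3=8·27+14=230,  q_3=8·2+1=17
a_4=1:  p_4=1·230+27=257,  q_4=1·17+2=19
a_5=1:  p_5=1·257+230=487,  q_5=1·19+17=36
fundamental: x₁=487, y₁=36  (since 237169 − 183·1296 = 1)

487 36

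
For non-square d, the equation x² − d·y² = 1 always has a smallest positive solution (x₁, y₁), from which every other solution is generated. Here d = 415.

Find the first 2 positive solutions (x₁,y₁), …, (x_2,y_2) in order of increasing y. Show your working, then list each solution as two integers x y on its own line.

18412804 903849
678062702284831 33284788965192

√415 → a₀=20, period (2,1,2,4,6,…,1,2,40); ℓ=16 even so k=15
step 0: (20, 1)  from 20·(1,0) + (0,1)
step 1: (41, 2)  from 2·(20,1) + (1,0)
step 2: (61, 3)  from 1·(41,2) + (20,1)
step 3: (163, 8)  from 2·(61,3) + (41,2)
…
step 8: (33939, 1666)  from 3·(9595,471) + (5154,253)
step 9: (43534, 2137)  from 1·(33939,1666) + (9595,471)
step 10: (77473, 3803)  from 1·(43534,2137) + (33939,1666)
step 11: (508372, 24955)  from 6·(77473,3803) + (43534,2137)
step 12: (2110961, 103623)  from 4·(508372,24955) + (77473,3803)
step 13: (4730294, 232201)  from 2·(2110961,103623) + (508372,24955)
step 14: (6841255, 335824)  from 1·(4730294,232201) + (2110961,103623)
step 15: (18412804, 903849)  from 2·(6841255,335824) + (4730294,232201)
fundamental: x₁=18412804, y₁=903849  (since 339031351142416 − 415·816943014801 = 1)
k=2:  x_2 = 18412804·18412804+415·903849·903849 = 678062702284831,  y_2 = 18412804·903849+903849·18412804 = 33284788965192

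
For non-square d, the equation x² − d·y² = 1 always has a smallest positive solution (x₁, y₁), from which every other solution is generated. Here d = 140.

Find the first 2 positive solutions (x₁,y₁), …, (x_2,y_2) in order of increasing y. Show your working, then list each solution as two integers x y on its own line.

71 6
10081 852

[11; 1,4,1,22] for √140; ℓ=4 ⇒ convergent index 3
i=0: a=11 ⇒ p=11, q=1
…
i=2: a=4 ⇒ p=59, q=5
i=3: a=1 ⇒ p=71, q=6
fundamental: x₁=71, y₁=6  (since 5041 − 140·36 = 1)
(x_2, y_2) = (71·71 + 140·6·6, 71·6 + 6·71) = (10081, 852)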